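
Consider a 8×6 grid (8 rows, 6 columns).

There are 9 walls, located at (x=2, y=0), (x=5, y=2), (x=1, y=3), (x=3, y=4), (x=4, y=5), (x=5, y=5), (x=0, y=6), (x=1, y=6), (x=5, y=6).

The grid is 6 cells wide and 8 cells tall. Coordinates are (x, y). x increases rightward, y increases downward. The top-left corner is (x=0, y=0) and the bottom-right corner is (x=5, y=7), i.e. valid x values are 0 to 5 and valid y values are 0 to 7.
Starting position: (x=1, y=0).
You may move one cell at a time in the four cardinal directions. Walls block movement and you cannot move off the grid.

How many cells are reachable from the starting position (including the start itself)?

Answer: Reachable cells: 39

Derivation:
BFS flood-fill from (x=1, y=0):
  Distance 0: (x=1, y=0)
  Distance 1: (x=0, y=0), (x=1, y=1)
  Distance 2: (x=0, y=1), (x=2, y=1), (x=1, y=2)
  Distance 3: (x=3, y=1), (x=0, y=2), (x=2, y=2)
  Distance 4: (x=3, y=0), (x=4, y=1), (x=3, y=2), (x=0, y=3), (x=2, y=3)
  Distance 5: (x=4, y=0), (x=5, y=1), (x=4, y=2), (x=3, y=3), (x=0, y=4), (x=2, y=4)
  Distance 6: (x=5, y=0), (x=4, y=3), (x=1, y=4), (x=0, y=5), (x=2, y=5)
  Distance 7: (x=5, y=3), (x=4, y=4), (x=1, y=5), (x=3, y=5), (x=2, y=6)
  Distance 8: (x=5, y=4), (x=3, y=6), (x=2, y=7)
  Distance 9: (x=4, y=6), (x=1, y=7), (x=3, y=7)
  Distance 10: (x=0, y=7), (x=4, y=7)
  Distance 11: (x=5, y=7)
Total reachable: 39 (grid has 39 open cells total)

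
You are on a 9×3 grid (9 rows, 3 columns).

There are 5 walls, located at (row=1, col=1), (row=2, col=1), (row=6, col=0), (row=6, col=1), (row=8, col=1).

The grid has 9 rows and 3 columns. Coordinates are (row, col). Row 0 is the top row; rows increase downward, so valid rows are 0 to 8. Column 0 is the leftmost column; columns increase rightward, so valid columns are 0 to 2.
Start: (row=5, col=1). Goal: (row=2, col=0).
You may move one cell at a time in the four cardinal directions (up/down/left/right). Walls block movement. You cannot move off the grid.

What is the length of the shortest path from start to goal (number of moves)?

BFS from (row=5, col=1) until reaching (row=2, col=0):
  Distance 0: (row=5, col=1)
  Distance 1: (row=4, col=1), (row=5, col=0), (row=5, col=2)
  Distance 2: (row=3, col=1), (row=4, col=0), (row=4, col=2), (row=6, col=2)
  Distance 3: (row=3, col=0), (row=3, col=2), (row=7, col=2)
  Distance 4: (row=2, col=0), (row=2, col=2), (row=7, col=1), (row=8, col=2)  <- goal reached here
One shortest path (4 moves): (row=5, col=1) -> (row=5, col=0) -> (row=4, col=0) -> (row=3, col=0) -> (row=2, col=0)

Answer: Shortest path length: 4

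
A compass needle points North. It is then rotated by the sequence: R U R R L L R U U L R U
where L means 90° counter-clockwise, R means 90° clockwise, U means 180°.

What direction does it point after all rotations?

Answer: Final heading: South

Derivation:
Start: North
  R (right (90° clockwise)) -> East
  U (U-turn (180°)) -> West
  R (right (90° clockwise)) -> North
  R (right (90° clockwise)) -> East
  L (left (90° counter-clockwise)) -> North
  L (left (90° counter-clockwise)) -> West
  R (right (90° clockwise)) -> North
  U (U-turn (180°)) -> South
  U (U-turn (180°)) -> North
  L (left (90° counter-clockwise)) -> West
  R (right (90° clockwise)) -> North
  U (U-turn (180°)) -> South
Final: South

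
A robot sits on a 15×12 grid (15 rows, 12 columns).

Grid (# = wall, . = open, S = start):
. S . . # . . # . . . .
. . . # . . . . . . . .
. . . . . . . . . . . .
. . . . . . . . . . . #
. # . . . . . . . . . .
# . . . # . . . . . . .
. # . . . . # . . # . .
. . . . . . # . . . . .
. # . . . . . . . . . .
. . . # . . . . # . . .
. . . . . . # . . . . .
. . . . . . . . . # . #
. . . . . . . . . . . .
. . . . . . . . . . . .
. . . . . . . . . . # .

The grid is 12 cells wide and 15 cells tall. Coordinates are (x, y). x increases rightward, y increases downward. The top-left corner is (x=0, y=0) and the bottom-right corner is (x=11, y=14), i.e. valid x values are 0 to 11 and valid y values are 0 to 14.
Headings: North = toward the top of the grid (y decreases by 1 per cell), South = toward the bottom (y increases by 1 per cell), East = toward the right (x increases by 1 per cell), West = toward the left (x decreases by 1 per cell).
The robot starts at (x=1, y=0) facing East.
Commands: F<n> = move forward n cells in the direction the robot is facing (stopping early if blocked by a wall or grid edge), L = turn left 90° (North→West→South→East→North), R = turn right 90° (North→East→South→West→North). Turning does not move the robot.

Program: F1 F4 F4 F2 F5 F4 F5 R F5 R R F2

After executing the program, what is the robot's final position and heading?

Start: (x=1, y=0), facing East
  F1: move forward 1, now at (x=2, y=0)
  F4: move forward 1/4 (blocked), now at (x=3, y=0)
  F4: move forward 0/4 (blocked), now at (x=3, y=0)
  F2: move forward 0/2 (blocked), now at (x=3, y=0)
  F5: move forward 0/5 (blocked), now at (x=3, y=0)
  F4: move forward 0/4 (blocked), now at (x=3, y=0)
  F5: move forward 0/5 (blocked), now at (x=3, y=0)
  R: turn right, now facing South
  F5: move forward 0/5 (blocked), now at (x=3, y=0)
  R: turn right, now facing West
  R: turn right, now facing North
  F2: move forward 0/2 (blocked), now at (x=3, y=0)
Final: (x=3, y=0), facing North

Answer: Final position: (x=3, y=0), facing North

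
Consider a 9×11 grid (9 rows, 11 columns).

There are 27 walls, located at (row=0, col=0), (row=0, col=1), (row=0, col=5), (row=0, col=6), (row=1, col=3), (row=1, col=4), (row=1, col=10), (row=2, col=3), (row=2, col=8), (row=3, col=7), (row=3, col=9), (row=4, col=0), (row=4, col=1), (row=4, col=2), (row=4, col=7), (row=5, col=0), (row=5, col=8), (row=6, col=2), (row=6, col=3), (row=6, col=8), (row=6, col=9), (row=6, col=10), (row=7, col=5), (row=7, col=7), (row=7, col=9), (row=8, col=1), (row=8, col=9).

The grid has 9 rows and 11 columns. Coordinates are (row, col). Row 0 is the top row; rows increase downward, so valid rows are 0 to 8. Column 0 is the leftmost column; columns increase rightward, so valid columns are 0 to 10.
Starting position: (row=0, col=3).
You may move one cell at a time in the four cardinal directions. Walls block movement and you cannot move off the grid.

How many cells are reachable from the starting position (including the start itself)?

BFS flood-fill from (row=0, col=3):
  Distance 0: (row=0, col=3)
  Distance 1: (row=0, col=2), (row=0, col=4)
  Distance 2: (row=1, col=2)
  Distance 3: (row=1, col=1), (row=2, col=2)
  Distance 4: (row=1, col=0), (row=2, col=1), (row=3, col=2)
  Distance 5: (row=2, col=0), (row=3, col=1), (row=3, col=3)
  Distance 6: (row=3, col=0), (row=3, col=4), (row=4, col=3)
  Distance 7: (row=2, col=4), (row=3, col=5), (row=4, col=4), (row=5, col=3)
  Distance 8: (row=2, col=5), (row=3, col=6), (row=4, col=5), (row=5, col=2), (row=5, col=4)
  Distance 9: (row=1, col=5), (row=2, col=6), (row=4, col=6), (row=5, col=1), (row=5, col=5), (row=6, col=4)
  Distance 10: (row=1, col=6), (row=2, col=7), (row=5, col=6), (row=6, col=1), (row=6, col=5), (row=7, col=4)
  Distance 11: (row=1, col=7), (row=5, col=7), (row=6, col=0), (row=6, col=6), (row=7, col=1), (row=7, col=3), (row=8, col=4)
  Distance 12: (row=0, col=7), (row=1, col=8), (row=6, col=7), (row=7, col=0), (row=7, col=2), (row=7, col=6), (row=8, col=3), (row=8, col=5)
  Distance 13: (row=0, col=8), (row=1, col=9), (row=8, col=0), (row=8, col=2), (row=8, col=6)
  Distance 14: (row=0, col=9), (row=2, col=9), (row=8, col=7)
  Distance 15: (row=0, col=10), (row=2, col=10), (row=8, col=8)
  Distance 16: (row=3, col=10), (row=7, col=8)
  Distance 17: (row=4, col=10)
  Distance 18: (row=4, col=9), (row=5, col=10)
  Distance 19: (row=4, col=8), (row=5, col=9)
  Distance 20: (row=3, col=8)
Total reachable: 70 (grid has 72 open cells total)

Answer: Reachable cells: 70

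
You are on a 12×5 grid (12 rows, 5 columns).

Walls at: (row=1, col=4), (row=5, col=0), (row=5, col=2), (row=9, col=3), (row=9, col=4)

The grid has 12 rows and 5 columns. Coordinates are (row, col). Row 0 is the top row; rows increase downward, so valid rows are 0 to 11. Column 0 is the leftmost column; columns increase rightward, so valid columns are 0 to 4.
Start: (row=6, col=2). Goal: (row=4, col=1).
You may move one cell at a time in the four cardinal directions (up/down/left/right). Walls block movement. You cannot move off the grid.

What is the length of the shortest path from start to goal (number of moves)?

Answer: Shortest path length: 3

Derivation:
BFS from (row=6, col=2) until reaching (row=4, col=1):
  Distance 0: (row=6, col=2)
  Distance 1: (row=6, col=1), (row=6, col=3), (row=7, col=2)
  Distance 2: (row=5, col=1), (row=5, col=3), (row=6, col=0), (row=6, col=4), (row=7, col=1), (row=7, col=3), (row=8, col=2)
  Distance 3: (row=4, col=1), (row=4, col=3), (row=5, col=4), (row=7, col=0), (row=7, col=4), (row=8, col=1), (row=8, col=3), (row=9, col=2)  <- goal reached here
One shortest path (3 moves): (row=6, col=2) -> (row=6, col=1) -> (row=5, col=1) -> (row=4, col=1)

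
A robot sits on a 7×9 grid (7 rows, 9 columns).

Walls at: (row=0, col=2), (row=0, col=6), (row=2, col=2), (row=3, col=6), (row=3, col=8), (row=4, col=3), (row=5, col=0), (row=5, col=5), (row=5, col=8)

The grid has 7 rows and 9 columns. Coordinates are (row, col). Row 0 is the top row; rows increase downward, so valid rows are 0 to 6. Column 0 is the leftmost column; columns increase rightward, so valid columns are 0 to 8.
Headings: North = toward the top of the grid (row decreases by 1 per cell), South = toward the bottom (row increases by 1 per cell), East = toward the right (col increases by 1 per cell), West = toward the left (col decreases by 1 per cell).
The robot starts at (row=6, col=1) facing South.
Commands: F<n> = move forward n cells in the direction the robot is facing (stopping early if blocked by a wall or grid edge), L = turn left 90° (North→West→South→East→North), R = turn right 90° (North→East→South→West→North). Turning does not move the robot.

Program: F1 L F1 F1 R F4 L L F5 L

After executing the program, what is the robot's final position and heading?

Start: (row=6, col=1), facing South
  F1: move forward 0/1 (blocked), now at (row=6, col=1)
  L: turn left, now facing East
  F1: move forward 1, now at (row=6, col=2)
  F1: move forward 1, now at (row=6, col=3)
  R: turn right, now facing South
  F4: move forward 0/4 (blocked), now at (row=6, col=3)
  L: turn left, now facing East
  L: turn left, now facing North
  F5: move forward 1/5 (blocked), now at (row=5, col=3)
  L: turn left, now facing West
Final: (row=5, col=3), facing West

Answer: Final position: (row=5, col=3), facing West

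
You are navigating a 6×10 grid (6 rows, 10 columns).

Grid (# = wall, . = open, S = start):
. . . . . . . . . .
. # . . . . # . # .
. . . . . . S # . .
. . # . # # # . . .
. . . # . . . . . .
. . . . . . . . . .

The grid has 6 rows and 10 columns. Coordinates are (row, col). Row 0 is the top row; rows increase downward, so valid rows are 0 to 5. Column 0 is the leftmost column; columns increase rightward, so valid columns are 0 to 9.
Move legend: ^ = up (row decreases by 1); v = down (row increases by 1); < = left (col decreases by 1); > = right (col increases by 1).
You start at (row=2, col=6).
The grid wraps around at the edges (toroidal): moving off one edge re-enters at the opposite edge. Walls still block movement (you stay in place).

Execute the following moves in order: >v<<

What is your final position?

Start: (row=2, col=6)
  > (right): blocked, stay at (row=2, col=6)
  v (down): blocked, stay at (row=2, col=6)
  < (left): (row=2, col=6) -> (row=2, col=5)
  < (left): (row=2, col=5) -> (row=2, col=4)
Final: (row=2, col=4)

Answer: Final position: (row=2, col=4)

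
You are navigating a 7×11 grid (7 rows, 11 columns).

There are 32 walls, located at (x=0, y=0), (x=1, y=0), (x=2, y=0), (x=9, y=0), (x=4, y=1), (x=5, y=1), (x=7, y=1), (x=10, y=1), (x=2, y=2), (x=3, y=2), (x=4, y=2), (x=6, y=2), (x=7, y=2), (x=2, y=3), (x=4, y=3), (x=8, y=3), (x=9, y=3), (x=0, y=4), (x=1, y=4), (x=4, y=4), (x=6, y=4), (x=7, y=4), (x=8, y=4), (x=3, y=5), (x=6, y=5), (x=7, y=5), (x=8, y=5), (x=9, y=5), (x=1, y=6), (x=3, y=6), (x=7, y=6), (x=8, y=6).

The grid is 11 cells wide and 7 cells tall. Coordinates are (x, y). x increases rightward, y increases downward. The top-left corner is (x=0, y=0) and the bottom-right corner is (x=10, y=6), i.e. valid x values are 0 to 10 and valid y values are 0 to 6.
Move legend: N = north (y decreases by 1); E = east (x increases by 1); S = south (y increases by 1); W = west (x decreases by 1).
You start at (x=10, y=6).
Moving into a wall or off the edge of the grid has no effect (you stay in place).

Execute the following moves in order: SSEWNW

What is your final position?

Answer: Final position: (x=9, y=6)

Derivation:
Start: (x=10, y=6)
  S (south): blocked, stay at (x=10, y=6)
  S (south): blocked, stay at (x=10, y=6)
  E (east): blocked, stay at (x=10, y=6)
  W (west): (x=10, y=6) -> (x=9, y=6)
  N (north): blocked, stay at (x=9, y=6)
  W (west): blocked, stay at (x=9, y=6)
Final: (x=9, y=6)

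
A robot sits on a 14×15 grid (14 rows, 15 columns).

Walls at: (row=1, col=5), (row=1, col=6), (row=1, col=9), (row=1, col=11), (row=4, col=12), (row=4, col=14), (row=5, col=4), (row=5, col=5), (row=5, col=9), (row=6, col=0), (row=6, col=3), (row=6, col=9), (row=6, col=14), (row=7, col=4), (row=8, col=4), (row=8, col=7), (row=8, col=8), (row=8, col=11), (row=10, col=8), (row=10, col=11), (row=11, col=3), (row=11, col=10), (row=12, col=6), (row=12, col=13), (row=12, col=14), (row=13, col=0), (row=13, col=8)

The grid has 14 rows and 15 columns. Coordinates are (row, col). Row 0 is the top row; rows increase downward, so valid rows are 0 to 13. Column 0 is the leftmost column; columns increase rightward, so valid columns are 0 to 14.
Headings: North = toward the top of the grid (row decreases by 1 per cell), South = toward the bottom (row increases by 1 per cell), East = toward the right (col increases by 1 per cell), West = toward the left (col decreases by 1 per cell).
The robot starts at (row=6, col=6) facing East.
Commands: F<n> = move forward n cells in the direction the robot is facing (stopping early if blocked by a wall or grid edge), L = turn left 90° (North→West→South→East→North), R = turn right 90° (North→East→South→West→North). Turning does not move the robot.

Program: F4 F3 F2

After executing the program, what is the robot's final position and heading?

Answer: Final position: (row=6, col=8), facing East

Derivation:
Start: (row=6, col=6), facing East
  F4: move forward 2/4 (blocked), now at (row=6, col=8)
  F3: move forward 0/3 (blocked), now at (row=6, col=8)
  F2: move forward 0/2 (blocked), now at (row=6, col=8)
Final: (row=6, col=8), facing East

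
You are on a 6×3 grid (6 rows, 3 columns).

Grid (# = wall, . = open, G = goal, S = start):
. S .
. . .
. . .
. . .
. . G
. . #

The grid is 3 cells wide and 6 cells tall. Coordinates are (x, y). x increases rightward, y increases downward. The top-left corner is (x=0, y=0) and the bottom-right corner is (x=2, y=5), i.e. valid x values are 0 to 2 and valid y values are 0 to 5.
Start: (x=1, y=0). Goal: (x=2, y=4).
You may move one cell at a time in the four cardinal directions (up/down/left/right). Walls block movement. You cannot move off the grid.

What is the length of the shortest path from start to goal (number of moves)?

Answer: Shortest path length: 5

Derivation:
BFS from (x=1, y=0) until reaching (x=2, y=4):
  Distance 0: (x=1, y=0)
  Distance 1: (x=0, y=0), (x=2, y=0), (x=1, y=1)
  Distance 2: (x=0, y=1), (x=2, y=1), (x=1, y=2)
  Distance 3: (x=0, y=2), (x=2, y=2), (x=1, y=3)
  Distance 4: (x=0, y=3), (x=2, y=3), (x=1, y=4)
  Distance 5: (x=0, y=4), (x=2, y=4), (x=1, y=5)  <- goal reached here
One shortest path (5 moves): (x=1, y=0) -> (x=2, y=0) -> (x=2, y=1) -> (x=2, y=2) -> (x=2, y=3) -> (x=2, y=4)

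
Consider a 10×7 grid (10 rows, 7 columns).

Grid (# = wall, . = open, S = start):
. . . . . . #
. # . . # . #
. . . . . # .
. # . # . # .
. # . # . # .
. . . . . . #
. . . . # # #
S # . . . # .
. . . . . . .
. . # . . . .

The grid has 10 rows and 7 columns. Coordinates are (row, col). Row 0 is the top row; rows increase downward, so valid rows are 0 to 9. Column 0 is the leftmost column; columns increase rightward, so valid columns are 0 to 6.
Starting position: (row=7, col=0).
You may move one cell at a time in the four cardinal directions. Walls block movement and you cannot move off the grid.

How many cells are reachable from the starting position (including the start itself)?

Answer: Reachable cells: 49

Derivation:
BFS flood-fill from (row=7, col=0):
  Distance 0: (row=7, col=0)
  Distance 1: (row=6, col=0), (row=8, col=0)
  Distance 2: (row=5, col=0), (row=6, col=1), (row=8, col=1), (row=9, col=0)
  Distance 3: (row=4, col=0), (row=5, col=1), (row=6, col=2), (row=8, col=2), (row=9, col=1)
  Distance 4: (row=3, col=0), (row=5, col=2), (row=6, col=3), (row=7, col=2), (row=8, col=3)
  Distance 5: (row=2, col=0), (row=4, col=2), (row=5, col=3), (row=7, col=3), (row=8, col=4), (row=9, col=3)
  Distance 6: (row=1, col=0), (row=2, col=1), (row=3, col=2), (row=5, col=4), (row=7, col=4), (row=8, col=5), (row=9, col=4)
  Distance 7: (row=0, col=0), (row=2, col=2), (row=4, col=4), (row=5, col=5), (row=8, col=6), (row=9, col=5)
  Distance 8: (row=0, col=1), (row=1, col=2), (row=2, col=3), (row=3, col=4), (row=7, col=6), (row=9, col=6)
  Distance 9: (row=0, col=2), (row=1, col=3), (row=2, col=4)
  Distance 10: (row=0, col=3)
  Distance 11: (row=0, col=4)
  Distance 12: (row=0, col=5)
  Distance 13: (row=1, col=5)
Total reachable: 49 (grid has 52 open cells total)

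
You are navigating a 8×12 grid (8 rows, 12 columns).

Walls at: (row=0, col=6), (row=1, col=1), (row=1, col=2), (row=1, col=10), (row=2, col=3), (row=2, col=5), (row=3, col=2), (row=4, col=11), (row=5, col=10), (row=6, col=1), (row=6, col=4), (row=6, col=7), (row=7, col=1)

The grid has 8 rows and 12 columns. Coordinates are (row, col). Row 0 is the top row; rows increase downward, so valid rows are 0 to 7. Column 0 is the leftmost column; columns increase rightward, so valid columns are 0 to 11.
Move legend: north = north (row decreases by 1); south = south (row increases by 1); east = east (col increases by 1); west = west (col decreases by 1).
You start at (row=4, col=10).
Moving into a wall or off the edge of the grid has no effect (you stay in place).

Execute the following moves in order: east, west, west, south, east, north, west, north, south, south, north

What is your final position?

Answer: Final position: (row=4, col=8)

Derivation:
Start: (row=4, col=10)
  east (east): blocked, stay at (row=4, col=10)
  west (west): (row=4, col=10) -> (row=4, col=9)
  west (west): (row=4, col=9) -> (row=4, col=8)
  south (south): (row=4, col=8) -> (row=5, col=8)
  east (east): (row=5, col=8) -> (row=5, col=9)
  north (north): (row=5, col=9) -> (row=4, col=9)
  west (west): (row=4, col=9) -> (row=4, col=8)
  north (north): (row=4, col=8) -> (row=3, col=8)
  south (south): (row=3, col=8) -> (row=4, col=8)
  south (south): (row=4, col=8) -> (row=5, col=8)
  north (north): (row=5, col=8) -> (row=4, col=8)
Final: (row=4, col=8)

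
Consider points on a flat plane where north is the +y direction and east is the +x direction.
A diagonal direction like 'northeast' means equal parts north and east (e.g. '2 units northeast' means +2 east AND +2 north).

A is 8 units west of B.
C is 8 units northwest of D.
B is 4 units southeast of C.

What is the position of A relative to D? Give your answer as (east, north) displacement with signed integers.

Place D at the origin (east=0, north=0).
  C is 8 units northwest of D: delta (east=-8, north=+8); C at (east=-8, north=8).
  B is 4 units southeast of C: delta (east=+4, north=-4); B at (east=-4, north=4).
  A is 8 units west of B: delta (east=-8, north=+0); A at (east=-12, north=4).
Therefore A relative to D: (east=-12, north=4).

Answer: A is at (east=-12, north=4) relative to D.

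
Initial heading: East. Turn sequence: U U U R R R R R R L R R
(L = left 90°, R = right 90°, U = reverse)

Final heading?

Answer: Final heading: South

Derivation:
Start: East
  U (U-turn (180°)) -> West
  U (U-turn (180°)) -> East
  U (U-turn (180°)) -> West
  R (right (90° clockwise)) -> North
  R (right (90° clockwise)) -> East
  R (right (90° clockwise)) -> South
  R (right (90° clockwise)) -> West
  R (right (90° clockwise)) -> North
  R (right (90° clockwise)) -> East
  L (left (90° counter-clockwise)) -> North
  R (right (90° clockwise)) -> East
  R (right (90° clockwise)) -> South
Final: South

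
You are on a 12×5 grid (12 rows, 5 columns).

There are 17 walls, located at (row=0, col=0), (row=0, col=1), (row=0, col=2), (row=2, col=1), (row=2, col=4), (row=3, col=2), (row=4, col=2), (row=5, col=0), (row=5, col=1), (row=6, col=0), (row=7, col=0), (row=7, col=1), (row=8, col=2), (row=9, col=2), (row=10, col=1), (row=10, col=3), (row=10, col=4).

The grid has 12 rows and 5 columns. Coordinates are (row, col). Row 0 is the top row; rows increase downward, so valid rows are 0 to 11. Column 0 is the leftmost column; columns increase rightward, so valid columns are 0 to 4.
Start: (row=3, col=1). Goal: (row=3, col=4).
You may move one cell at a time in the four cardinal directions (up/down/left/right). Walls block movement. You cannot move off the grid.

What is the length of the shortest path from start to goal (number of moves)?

BFS from (row=3, col=1) until reaching (row=3, col=4):
  Distance 0: (row=3, col=1)
  Distance 1: (row=3, col=0), (row=4, col=1)
  Distance 2: (row=2, col=0), (row=4, col=0)
  Distance 3: (row=1, col=0)
  Distance 4: (row=1, col=1)
  Distance 5: (row=1, col=2)
  Distance 6: (row=1, col=3), (row=2, col=2)
  Distance 7: (row=0, col=3), (row=1, col=4), (row=2, col=3)
  Distance 8: (row=0, col=4), (row=3, col=3)
  Distance 9: (row=3, col=4), (row=4, col=3)  <- goal reached here
One shortest path (9 moves): (row=3, col=1) -> (row=3, col=0) -> (row=2, col=0) -> (row=1, col=0) -> (row=1, col=1) -> (row=1, col=2) -> (row=1, col=3) -> (row=2, col=3) -> (row=3, col=3) -> (row=3, col=4)

Answer: Shortest path length: 9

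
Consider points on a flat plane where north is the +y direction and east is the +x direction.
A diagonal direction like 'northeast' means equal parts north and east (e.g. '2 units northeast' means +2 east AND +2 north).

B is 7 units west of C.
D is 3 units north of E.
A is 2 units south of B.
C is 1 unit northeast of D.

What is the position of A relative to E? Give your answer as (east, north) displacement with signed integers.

Place E at the origin (east=0, north=0).
  D is 3 units north of E: delta (east=+0, north=+3); D at (east=0, north=3).
  C is 1 unit northeast of D: delta (east=+1, north=+1); C at (east=1, north=4).
  B is 7 units west of C: delta (east=-7, north=+0); B at (east=-6, north=4).
  A is 2 units south of B: delta (east=+0, north=-2); A at (east=-6, north=2).
Therefore A relative to E: (east=-6, north=2).

Answer: A is at (east=-6, north=2) relative to E.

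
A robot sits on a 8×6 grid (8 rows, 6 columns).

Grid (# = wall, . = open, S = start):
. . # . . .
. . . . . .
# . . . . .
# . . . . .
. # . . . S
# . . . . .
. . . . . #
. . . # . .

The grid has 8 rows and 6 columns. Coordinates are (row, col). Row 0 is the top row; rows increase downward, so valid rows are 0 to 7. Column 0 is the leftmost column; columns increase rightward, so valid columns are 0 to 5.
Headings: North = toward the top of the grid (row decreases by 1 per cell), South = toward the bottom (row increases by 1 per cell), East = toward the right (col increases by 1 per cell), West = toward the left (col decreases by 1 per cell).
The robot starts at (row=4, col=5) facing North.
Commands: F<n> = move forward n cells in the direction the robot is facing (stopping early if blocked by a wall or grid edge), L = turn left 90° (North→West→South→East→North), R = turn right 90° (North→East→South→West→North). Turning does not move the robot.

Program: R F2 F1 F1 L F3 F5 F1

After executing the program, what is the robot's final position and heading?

Start: (row=4, col=5), facing North
  R: turn right, now facing East
  F2: move forward 0/2 (blocked), now at (row=4, col=5)
  F1: move forward 0/1 (blocked), now at (row=4, col=5)
  F1: move forward 0/1 (blocked), now at (row=4, col=5)
  L: turn left, now facing North
  F3: move forward 3, now at (row=1, col=5)
  F5: move forward 1/5 (blocked), now at (row=0, col=5)
  F1: move forward 0/1 (blocked), now at (row=0, col=5)
Final: (row=0, col=5), facing North

Answer: Final position: (row=0, col=5), facing North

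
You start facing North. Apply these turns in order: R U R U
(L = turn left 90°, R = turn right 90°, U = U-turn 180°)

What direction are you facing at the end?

Start: North
  R (right (90° clockwise)) -> East
  U (U-turn (180°)) -> West
  R (right (90° clockwise)) -> North
  U (U-turn (180°)) -> South
Final: South

Answer: Final heading: South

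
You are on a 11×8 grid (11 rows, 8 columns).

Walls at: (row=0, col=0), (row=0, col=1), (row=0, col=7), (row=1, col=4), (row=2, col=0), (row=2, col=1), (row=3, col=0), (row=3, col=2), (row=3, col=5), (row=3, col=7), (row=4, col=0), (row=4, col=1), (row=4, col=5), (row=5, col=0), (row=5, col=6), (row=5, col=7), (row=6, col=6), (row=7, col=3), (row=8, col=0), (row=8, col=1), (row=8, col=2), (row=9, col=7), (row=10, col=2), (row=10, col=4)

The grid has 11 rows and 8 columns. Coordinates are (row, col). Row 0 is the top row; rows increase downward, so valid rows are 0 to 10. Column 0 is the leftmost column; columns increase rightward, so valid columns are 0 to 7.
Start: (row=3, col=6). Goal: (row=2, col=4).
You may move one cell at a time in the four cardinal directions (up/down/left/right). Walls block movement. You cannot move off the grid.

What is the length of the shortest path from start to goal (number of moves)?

Answer: Shortest path length: 3

Derivation:
BFS from (row=3, col=6) until reaching (row=2, col=4):
  Distance 0: (row=3, col=6)
  Distance 1: (row=2, col=6), (row=4, col=6)
  Distance 2: (row=1, col=6), (row=2, col=5), (row=2, col=7), (row=4, col=7)
  Distance 3: (row=0, col=6), (row=1, col=5), (row=1, col=7), (row=2, col=4)  <- goal reached here
One shortest path (3 moves): (row=3, col=6) -> (row=2, col=6) -> (row=2, col=5) -> (row=2, col=4)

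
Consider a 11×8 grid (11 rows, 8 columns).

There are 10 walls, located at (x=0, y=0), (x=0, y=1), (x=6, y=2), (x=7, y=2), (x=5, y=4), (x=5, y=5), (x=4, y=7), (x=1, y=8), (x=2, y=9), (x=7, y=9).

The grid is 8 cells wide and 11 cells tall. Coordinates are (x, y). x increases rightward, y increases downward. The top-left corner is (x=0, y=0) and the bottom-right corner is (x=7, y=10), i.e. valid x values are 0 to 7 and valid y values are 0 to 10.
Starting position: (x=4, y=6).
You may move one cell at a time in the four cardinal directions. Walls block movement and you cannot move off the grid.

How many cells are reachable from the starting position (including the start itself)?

BFS flood-fill from (x=4, y=6):
  Distance 0: (x=4, y=6)
  Distance 1: (x=4, y=5), (x=3, y=6), (x=5, y=6)
  Distance 2: (x=4, y=4), (x=3, y=5), (x=2, y=6), (x=6, y=6), (x=3, y=7), (x=5, y=7)
  Distance 3: (x=4, y=3), (x=3, y=4), (x=2, y=5), (x=6, y=5), (x=1, y=6), (x=7, y=6), (x=2, y=7), (x=6, y=7), (x=3, y=8), (x=5, y=8)
  Distance 4: (x=4, y=2), (x=3, y=3), (x=5, y=3), (x=2, y=4), (x=6, y=4), (x=1, y=5), (x=7, y=5), (x=0, y=6), (x=1, y=7), (x=7, y=7), (x=2, y=8), (x=4, y=8), (x=6, y=8), (x=3, y=9), (x=5, y=9)
  Distance 5: (x=4, y=1), (x=3, y=2), (x=5, y=2), (x=2, y=3), (x=6, y=3), (x=1, y=4), (x=7, y=4), (x=0, y=5), (x=0, y=7), (x=7, y=8), (x=4, y=9), (x=6, y=9), (x=3, y=10), (x=5, y=10)
  Distance 6: (x=4, y=0), (x=3, y=1), (x=5, y=1), (x=2, y=2), (x=1, y=3), (x=7, y=3), (x=0, y=4), (x=0, y=8), (x=2, y=10), (x=4, y=10), (x=6, y=10)
  Distance 7: (x=3, y=0), (x=5, y=0), (x=2, y=1), (x=6, y=1), (x=1, y=2), (x=0, y=3), (x=0, y=9), (x=1, y=10), (x=7, y=10)
  Distance 8: (x=2, y=0), (x=6, y=0), (x=1, y=1), (x=7, y=1), (x=0, y=2), (x=1, y=9), (x=0, y=10)
  Distance 9: (x=1, y=0), (x=7, y=0)
Total reachable: 78 (grid has 78 open cells total)

Answer: Reachable cells: 78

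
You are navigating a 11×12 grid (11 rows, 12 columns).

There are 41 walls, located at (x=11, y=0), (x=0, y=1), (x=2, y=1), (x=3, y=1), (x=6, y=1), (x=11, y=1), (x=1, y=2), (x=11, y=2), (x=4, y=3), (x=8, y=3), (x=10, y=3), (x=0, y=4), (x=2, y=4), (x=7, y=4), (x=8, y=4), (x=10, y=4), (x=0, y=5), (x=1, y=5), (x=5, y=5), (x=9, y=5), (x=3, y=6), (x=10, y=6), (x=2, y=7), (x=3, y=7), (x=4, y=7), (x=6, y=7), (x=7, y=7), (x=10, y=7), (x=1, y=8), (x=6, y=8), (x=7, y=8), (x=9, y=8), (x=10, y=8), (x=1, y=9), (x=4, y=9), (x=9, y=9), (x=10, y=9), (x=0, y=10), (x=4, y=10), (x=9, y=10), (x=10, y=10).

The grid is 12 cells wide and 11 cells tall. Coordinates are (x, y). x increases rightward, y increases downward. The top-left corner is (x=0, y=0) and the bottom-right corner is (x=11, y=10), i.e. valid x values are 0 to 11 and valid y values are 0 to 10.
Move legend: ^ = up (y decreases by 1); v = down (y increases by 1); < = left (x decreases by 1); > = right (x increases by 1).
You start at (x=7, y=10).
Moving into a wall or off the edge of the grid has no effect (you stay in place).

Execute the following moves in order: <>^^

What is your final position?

Start: (x=7, y=10)
  < (left): (x=7, y=10) -> (x=6, y=10)
  > (right): (x=6, y=10) -> (x=7, y=10)
  ^ (up): (x=7, y=10) -> (x=7, y=9)
  ^ (up): blocked, stay at (x=7, y=9)
Final: (x=7, y=9)

Answer: Final position: (x=7, y=9)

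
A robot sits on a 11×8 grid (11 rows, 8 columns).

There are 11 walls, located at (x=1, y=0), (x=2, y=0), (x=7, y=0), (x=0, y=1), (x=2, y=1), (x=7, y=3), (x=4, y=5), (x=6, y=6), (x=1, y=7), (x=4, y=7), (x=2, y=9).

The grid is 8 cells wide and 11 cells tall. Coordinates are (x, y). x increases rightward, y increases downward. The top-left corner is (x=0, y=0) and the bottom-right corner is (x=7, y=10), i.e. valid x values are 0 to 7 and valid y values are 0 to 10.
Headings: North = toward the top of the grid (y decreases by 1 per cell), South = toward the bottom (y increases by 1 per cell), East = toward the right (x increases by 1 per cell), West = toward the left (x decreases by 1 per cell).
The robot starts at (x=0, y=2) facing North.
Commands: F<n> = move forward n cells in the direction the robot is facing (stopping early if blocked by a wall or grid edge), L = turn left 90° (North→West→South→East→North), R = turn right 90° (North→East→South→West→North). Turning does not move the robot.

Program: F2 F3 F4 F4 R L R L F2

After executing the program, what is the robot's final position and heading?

Start: (x=0, y=2), facing North
  F2: move forward 0/2 (blocked), now at (x=0, y=2)
  F3: move forward 0/3 (blocked), now at (x=0, y=2)
  F4: move forward 0/4 (blocked), now at (x=0, y=2)
  F4: move forward 0/4 (blocked), now at (x=0, y=2)
  R: turn right, now facing East
  L: turn left, now facing North
  R: turn right, now facing East
  L: turn left, now facing North
  F2: move forward 0/2 (blocked), now at (x=0, y=2)
Final: (x=0, y=2), facing North

Answer: Final position: (x=0, y=2), facing North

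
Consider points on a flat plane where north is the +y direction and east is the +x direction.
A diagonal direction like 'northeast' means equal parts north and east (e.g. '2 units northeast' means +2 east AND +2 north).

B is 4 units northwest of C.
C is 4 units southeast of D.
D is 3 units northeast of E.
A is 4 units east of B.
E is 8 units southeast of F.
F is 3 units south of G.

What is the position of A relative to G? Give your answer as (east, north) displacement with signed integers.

Place G at the origin (east=0, north=0).
  F is 3 units south of G: delta (east=+0, north=-3); F at (east=0, north=-3).
  E is 8 units southeast of F: delta (east=+8, north=-8); E at (east=8, north=-11).
  D is 3 units northeast of E: delta (east=+3, north=+3); D at (east=11, north=-8).
  C is 4 units southeast of D: delta (east=+4, north=-4); C at (east=15, north=-12).
  B is 4 units northwest of C: delta (east=-4, north=+4); B at (east=11, north=-8).
  A is 4 units east of B: delta (east=+4, north=+0); A at (east=15, north=-8).
Therefore A relative to G: (east=15, north=-8).

Answer: A is at (east=15, north=-8) relative to G.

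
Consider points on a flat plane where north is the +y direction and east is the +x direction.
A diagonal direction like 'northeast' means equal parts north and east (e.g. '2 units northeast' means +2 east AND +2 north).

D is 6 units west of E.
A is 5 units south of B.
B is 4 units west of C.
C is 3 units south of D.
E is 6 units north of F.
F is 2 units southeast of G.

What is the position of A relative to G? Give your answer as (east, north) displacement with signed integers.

Answer: A is at (east=-8, north=-4) relative to G.

Derivation:
Place G at the origin (east=0, north=0).
  F is 2 units southeast of G: delta (east=+2, north=-2); F at (east=2, north=-2).
  E is 6 units north of F: delta (east=+0, north=+6); E at (east=2, north=4).
  D is 6 units west of E: delta (east=-6, north=+0); D at (east=-4, north=4).
  C is 3 units south of D: delta (east=+0, north=-3); C at (east=-4, north=1).
  B is 4 units west of C: delta (east=-4, north=+0); B at (east=-8, north=1).
  A is 5 units south of B: delta (east=+0, north=-5); A at (east=-8, north=-4).
Therefore A relative to G: (east=-8, north=-4).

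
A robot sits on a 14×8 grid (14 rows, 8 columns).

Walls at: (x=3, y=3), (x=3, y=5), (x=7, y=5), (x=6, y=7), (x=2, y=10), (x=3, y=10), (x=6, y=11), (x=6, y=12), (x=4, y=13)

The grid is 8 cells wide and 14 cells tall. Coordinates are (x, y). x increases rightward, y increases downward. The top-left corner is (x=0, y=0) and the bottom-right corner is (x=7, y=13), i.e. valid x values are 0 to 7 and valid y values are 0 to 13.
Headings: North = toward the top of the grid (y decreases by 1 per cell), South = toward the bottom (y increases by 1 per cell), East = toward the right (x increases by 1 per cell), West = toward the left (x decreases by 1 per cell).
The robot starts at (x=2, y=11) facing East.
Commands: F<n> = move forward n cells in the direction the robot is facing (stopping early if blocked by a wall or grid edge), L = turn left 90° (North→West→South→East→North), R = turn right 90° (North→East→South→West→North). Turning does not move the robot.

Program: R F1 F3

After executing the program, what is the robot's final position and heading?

Start: (x=2, y=11), facing East
  R: turn right, now facing South
  F1: move forward 1, now at (x=2, y=12)
  F3: move forward 1/3 (blocked), now at (x=2, y=13)
Final: (x=2, y=13), facing South

Answer: Final position: (x=2, y=13), facing South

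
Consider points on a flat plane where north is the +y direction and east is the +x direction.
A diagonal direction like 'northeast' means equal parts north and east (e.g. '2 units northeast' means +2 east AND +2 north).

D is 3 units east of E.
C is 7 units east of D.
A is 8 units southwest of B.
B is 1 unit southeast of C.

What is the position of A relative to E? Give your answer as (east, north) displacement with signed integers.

Answer: A is at (east=3, north=-9) relative to E.

Derivation:
Place E at the origin (east=0, north=0).
  D is 3 units east of E: delta (east=+3, north=+0); D at (east=3, north=0).
  C is 7 units east of D: delta (east=+7, north=+0); C at (east=10, north=0).
  B is 1 unit southeast of C: delta (east=+1, north=-1); B at (east=11, north=-1).
  A is 8 units southwest of B: delta (east=-8, north=-8); A at (east=3, north=-9).
Therefore A relative to E: (east=3, north=-9).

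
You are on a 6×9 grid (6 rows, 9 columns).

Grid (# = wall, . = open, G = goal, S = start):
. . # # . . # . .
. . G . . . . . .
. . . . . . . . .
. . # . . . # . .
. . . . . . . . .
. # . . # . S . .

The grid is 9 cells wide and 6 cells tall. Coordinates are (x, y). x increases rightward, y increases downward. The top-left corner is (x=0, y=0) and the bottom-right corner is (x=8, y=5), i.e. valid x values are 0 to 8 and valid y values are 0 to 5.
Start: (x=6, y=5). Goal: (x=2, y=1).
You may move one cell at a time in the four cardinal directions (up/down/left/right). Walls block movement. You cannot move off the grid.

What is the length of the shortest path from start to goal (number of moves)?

Answer: Shortest path length: 8

Derivation:
BFS from (x=6, y=5) until reaching (x=2, y=1):
  Distance 0: (x=6, y=5)
  Distance 1: (x=6, y=4), (x=5, y=5), (x=7, y=5)
  Distance 2: (x=5, y=4), (x=7, y=4), (x=8, y=5)
  Distance 3: (x=5, y=3), (x=7, y=3), (x=4, y=4), (x=8, y=4)
  Distance 4: (x=5, y=2), (x=7, y=2), (x=4, y=3), (x=8, y=3), (x=3, y=4)
  Distance 5: (x=5, y=1), (x=7, y=1), (x=4, y=2), (x=6, y=2), (x=8, y=2), (x=3, y=3), (x=2, y=4), (x=3, y=5)
  Distance 6: (x=5, y=0), (x=7, y=0), (x=4, y=1), (x=6, y=1), (x=8, y=1), (x=3, y=2), (x=1, y=4), (x=2, y=5)
  Distance 7: (x=4, y=0), (x=8, y=0), (x=3, y=1), (x=2, y=2), (x=1, y=3), (x=0, y=4)
  Distance 8: (x=2, y=1), (x=1, y=2), (x=0, y=3), (x=0, y=5)  <- goal reached here
One shortest path (8 moves): (x=6, y=5) -> (x=5, y=5) -> (x=5, y=4) -> (x=4, y=4) -> (x=3, y=4) -> (x=3, y=3) -> (x=3, y=2) -> (x=2, y=2) -> (x=2, y=1)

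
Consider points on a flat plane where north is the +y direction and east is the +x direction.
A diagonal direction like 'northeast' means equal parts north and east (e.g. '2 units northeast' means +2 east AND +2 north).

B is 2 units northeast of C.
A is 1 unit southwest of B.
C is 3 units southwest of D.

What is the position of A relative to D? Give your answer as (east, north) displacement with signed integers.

Answer: A is at (east=-2, north=-2) relative to D.

Derivation:
Place D at the origin (east=0, north=0).
  C is 3 units southwest of D: delta (east=-3, north=-3); C at (east=-3, north=-3).
  B is 2 units northeast of C: delta (east=+2, north=+2); B at (east=-1, north=-1).
  A is 1 unit southwest of B: delta (east=-1, north=-1); A at (east=-2, north=-2).
Therefore A relative to D: (east=-2, north=-2).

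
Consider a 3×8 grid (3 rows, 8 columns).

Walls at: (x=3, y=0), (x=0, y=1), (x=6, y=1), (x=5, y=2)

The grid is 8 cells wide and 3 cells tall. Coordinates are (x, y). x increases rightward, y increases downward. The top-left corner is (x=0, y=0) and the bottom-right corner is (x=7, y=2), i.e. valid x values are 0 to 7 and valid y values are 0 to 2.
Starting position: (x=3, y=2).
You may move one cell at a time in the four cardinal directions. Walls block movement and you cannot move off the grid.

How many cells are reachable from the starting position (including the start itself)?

Answer: Reachable cells: 20

Derivation:
BFS flood-fill from (x=3, y=2):
  Distance 0: (x=3, y=2)
  Distance 1: (x=3, y=1), (x=2, y=2), (x=4, y=2)
  Distance 2: (x=2, y=1), (x=4, y=1), (x=1, y=2)
  Distance 3: (x=2, y=0), (x=4, y=0), (x=1, y=1), (x=5, y=1), (x=0, y=2)
  Distance 4: (x=1, y=0), (x=5, y=0)
  Distance 5: (x=0, y=0), (x=6, y=0)
  Distance 6: (x=7, y=0)
  Distance 7: (x=7, y=1)
  Distance 8: (x=7, y=2)
  Distance 9: (x=6, y=2)
Total reachable: 20 (grid has 20 open cells total)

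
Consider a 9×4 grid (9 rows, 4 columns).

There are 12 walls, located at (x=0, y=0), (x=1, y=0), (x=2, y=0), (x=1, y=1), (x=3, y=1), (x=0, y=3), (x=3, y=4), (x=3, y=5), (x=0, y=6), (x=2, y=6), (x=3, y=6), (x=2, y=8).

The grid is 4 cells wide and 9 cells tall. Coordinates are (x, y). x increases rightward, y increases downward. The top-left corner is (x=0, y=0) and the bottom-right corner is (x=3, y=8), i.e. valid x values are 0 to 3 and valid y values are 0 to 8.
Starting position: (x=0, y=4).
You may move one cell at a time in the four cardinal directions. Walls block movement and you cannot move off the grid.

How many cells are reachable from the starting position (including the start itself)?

Answer: Reachable cells: 23

Derivation:
BFS flood-fill from (x=0, y=4):
  Distance 0: (x=0, y=4)
  Distance 1: (x=1, y=4), (x=0, y=5)
  Distance 2: (x=1, y=3), (x=2, y=4), (x=1, y=5)
  Distance 3: (x=1, y=2), (x=2, y=3), (x=2, y=5), (x=1, y=6)
  Distance 4: (x=0, y=2), (x=2, y=2), (x=3, y=3), (x=1, y=7)
  Distance 5: (x=0, y=1), (x=2, y=1), (x=3, y=2), (x=0, y=7), (x=2, y=7), (x=1, y=8)
  Distance 6: (x=3, y=7), (x=0, y=8)
  Distance 7: (x=3, y=8)
Total reachable: 23 (grid has 24 open cells total)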